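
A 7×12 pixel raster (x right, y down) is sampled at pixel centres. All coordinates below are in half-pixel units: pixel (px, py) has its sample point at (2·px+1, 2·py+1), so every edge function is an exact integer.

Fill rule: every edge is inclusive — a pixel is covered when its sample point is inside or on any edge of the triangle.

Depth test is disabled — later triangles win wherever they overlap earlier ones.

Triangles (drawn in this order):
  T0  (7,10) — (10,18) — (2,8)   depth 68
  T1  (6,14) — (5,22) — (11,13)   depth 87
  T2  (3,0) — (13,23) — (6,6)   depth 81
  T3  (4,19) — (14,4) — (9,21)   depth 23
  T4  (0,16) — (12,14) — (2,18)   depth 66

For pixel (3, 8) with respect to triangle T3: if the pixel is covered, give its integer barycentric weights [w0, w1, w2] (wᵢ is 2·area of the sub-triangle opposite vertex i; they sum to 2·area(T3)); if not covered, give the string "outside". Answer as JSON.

T0:
  2·area = 34
  edge (7, 10)→(10, 18): d=(3,8) inclusive
  edge (10, 18)→(2, 8): d=(-8,-10) inclusive
  edge (2, 8)→(7, 10): d=(5,2) inclusive
    (1,4)@(3, 9): e=[29,2,3] → X
    (2,4)@(5, 9): e=[13,22,-1] → .
    (1,5)@(3, 11): e=[35,-14,13] → .
    (2,5)@(5, 11): e=[19,6,9] → X
    (3,5)@(7, 11): e=[3,26,5] → X
    (4,5)@(9, 11): e=[-13,46,1] → .
    (2,6)@(5, 13): e=[25,-10,19] → .
    (3,6)@(7, 13): e=[9,10,15] → X
    (4,6)@(9, 13): e=[-7,30,11] → .
    (3,7)@(7, 15): e=[15,-6,25] → .
  covered (4 px):
    . . . . . . .
    . . . . . . .
    . . . . . . .
    . . . . . . .
    . X . . . . .
    . . X X . . .
    . . . X . . .
    . . . . . . .
    . . . . . . .
    . . . . . . .
    . . . . . . .
    . . . . . . .
T1:
  2·area = 39  (B↔C swapped to make it positive)
  edge (6, 14)→(11, 13): d=(5,-1) inclusive
  edge (11, 13)→(5, 22): d=(-6,9) inclusive
  edge (5, 22)→(6, 14): d=(1,-8) inclusive
    (5,6)@(11, 13): e=[0,0,39] → X  [on edge]
    (6,6)@(13, 13): e=[2,-18,55] → .
    (0,7)@(1, 15): e=[0,78,-39] → .  [on edge]
    (3,7)@(7, 15): e=[6,24,9] → X
    (4,7)@(9, 15): e=[8,6,25] → X
    (5,7)@(11, 15): e=[10,-12,41] → .
    (3,8)@(7, 17): e=[16,12,11] → X
    (4,8)@(9, 17): e=[18,-6,27] → .
    (3,9)@(7, 19): e=[26,0,13] → X  [on edge]
    (4,9)@(9, 19): e=[28,-18,29] → .
    (3,10)@(7, 21): e=[36,-12,15] → .
  covered (5 px):
    . . . . . . .
    . . . . . . .
    . . . . . . .
    . . . . . . .
    . . . . . . .
    . . . . . . .
    . . . . . X .
    . . . X X . .
    . . . X . . .
    . . . X . . .
    . . . . . . .
    . . . . . . .
T2:
  2·area = 9  (B↔C swapped to make it positive)
  edge (3, 0)→(6, 6): d=(3,6) inclusive
  edge (6, 6)→(13, 23): d=(7,17) inclusive
  edge (13, 23)→(3, 0): d=(-10,-23) inclusive
    (3,4)@(7, 9): e=[3,4,2] → X
    (4,4)@(9, 9): e=[-9,-30,48] → .
    (3,5)@(7, 11): e=[9,18,-18] → .
    (6,11)@(13, 23): e=[9,0,0] → X  [on edge]
  covered (2 px):
    . . . . . . .
    . . . . . . .
    . . . . . . .
    . . . . . . .
    . . . X . . .
    . . . . . . .
    . . . . . . .
    . . . . . . .
    . . . . . . .
    . . . . . . .
    . . . . . . .
    . . . . . . X
T3:
  2·area = 95
  edge (4, 19)→(14, 4): d=(10,-15) inclusive
  edge (14, 4)→(9, 21): d=(-5,17) inclusive
  edge (9, 21)→(4, 19): d=(-5,-2) inclusive
    (6,3)@(13, 7): e=[15,2,78] → X
    (5,4)@(11, 9): e=[5,26,64] → X
    (6,4)@(13, 9): e=[35,-8,68] → .
    (5,5)@(11, 11): e=[25,16,54] → X
    (6,5)@(13, 11): e=[55,-18,58] → .
    (4,6)@(9, 13): e=[15,40,40] → X
    (6,6)@(13, 13): e=[75,-28,48] → .
    (3,7)@(7, 15): e=[5,64,26] → X
    (5,7)@(11, 15): e=[65,-4,34] → .
    (3,8)@(7, 17): e=[25,54,16] → X
    (5,8)@(11, 17): e=[85,-14,24] → .
    (2,9)@(5, 19): e=[15,78,2] → X
    (4,10)@(9, 21): e=[95,0,0] → X  [on edge]
  covered (13 px):
    . . . . . . .
    . . . . . . .
    . . . . . . .
    . . . . . . X
    . . . . . X .
    . . . . . X .
    . . . . X X .
    . . . X X . .
    . . . X X . .
    . . X X X . .
    . . . . X . .
    . . . . . . .
T4:
  2·area = 28
  edge (0, 16)→(12, 14): d=(12,-2) inclusive
  edge (12, 14)→(2, 18): d=(-10,4) inclusive
  edge (2, 18)→(0, 16): d=(-2,-2) inclusive
    (3,7)@(7, 15): e=[2,10,16] → X
    (4,7)@(9, 15): e=[6,2,20] → X
    (5,7)@(11, 15): e=[10,-6,24] → .
    (0,8)@(1, 17): e=[14,14,0] → X  [on edge]
    (1,8)@(3, 17): e=[18,6,4] → X
    (2,8)@(5, 17): e=[22,-2,8] → .
    (3,8)@(7, 17): e=[26,-10,12] → .
    (4,8)@(9, 17): e=[30,-18,16] → .
    (0,9)@(1, 19): e=[38,-6,-4] → .
    (1,9)@(3, 19): e=[42,-14,0] → .  [on edge]
    (2,10)@(5, 21): e=[70,-42,0] → .  [on edge]
    (3,11)@(7, 23): e=[98,-70,0] → .  [on edge]
  covered (4 px):
    . . . . . . .
    . . . . . . .
    . . . . . . .
    . . . . . . .
    . . . . . . .
    . . . . . . .
    . . . . . . .
    . . . X X . .
    X X . . . . .
    . . . . . . .
    . . . . . . .
    . . . . . . .

Answer: [54,16,25]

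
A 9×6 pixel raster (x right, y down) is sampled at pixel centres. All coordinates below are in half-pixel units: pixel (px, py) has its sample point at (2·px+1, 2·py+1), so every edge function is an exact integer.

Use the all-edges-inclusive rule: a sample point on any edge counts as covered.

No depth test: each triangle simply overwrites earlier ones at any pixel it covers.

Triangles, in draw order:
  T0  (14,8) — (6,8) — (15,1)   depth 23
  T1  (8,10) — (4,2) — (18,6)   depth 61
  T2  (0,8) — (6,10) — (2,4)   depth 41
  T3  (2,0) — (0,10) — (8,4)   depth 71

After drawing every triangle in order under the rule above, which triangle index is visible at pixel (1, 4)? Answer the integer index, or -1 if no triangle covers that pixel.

T0:
  2·area = 56
  edge (14, 8)→(6, 8): d=(-8,0) inclusive
  edge (6, 8)→(15, 1): d=(9,-7) inclusive
  edge (15, 1)→(14, 8): d=(-1,7) inclusive
    (7,0)@(15, 1): e=[56,0,0] → █  [on edge]
    (8,0)@(17, 1): e=[56,14,-14] → ·
    (6,1)@(13, 3): e=[40,4,12] → █
    (7,1)@(15, 3): e=[40,18,-2] → ·
    (5,2)@(11, 5): e=[24,8,24] → █
    (7,2)@(15, 5): e=[24,36,-4] → ·
    (4,3)@(9, 7): e=[8,12,36] → █
    (7,3)@(15, 7): e=[8,54,-6] → ·
    (4,4)@(9, 9): e=[-8,30,34] → ·
    (5,4)@(11, 9): e=[-8,44,20] → ·
    (6,4)@(13, 9): e=[-8,58,6] → ·
  covered (7 px):
    · · · · · · · █ ·
    · · · · · · █ · ·
    · · · · · █ █ · ·
    · · · · █ █ █ · ·
    · · · · · · · · ·
    · · · · · · · · ·
T1:
  2·area = 96
  edge (8, 10)→(4, 2): d=(-4,-8) inclusive
  edge (4, 2)→(18, 6): d=(14,4) inclusive
  edge (18, 6)→(8, 10): d=(-10,4) inclusive
    (2,1)@(5, 3): e=[4,10,82] → █
    (3,1)@(7, 3): e=[20,2,74] → █
    (4,1)@(9, 3): e=[36,-6,66] → ·
    (2,2)@(5, 5): e=[-4,38,62] → ·
    (3,2)@(7, 5): e=[12,30,54] → █
    (4,2)@(9, 5): e=[28,22,46] → █
    (5,2)@(11, 5): e=[44,14,38] → █
    (6,2)@(13, 5): e=[60,6,30] → █
    (7,2)@(15, 5): e=[76,-2,22] → ·
    (3,3)@(7, 7): e=[4,58,34] → █
    (7,3)@(15, 7): e=[68,26,2] → █
    (8,3)@(17, 7): e=[84,18,-6] → ·
  covered (12 px):
    · · · · · · · · ·
    · · █ █ · · · · ·
    · · · █ █ █ █ · ·
    · · · █ █ █ █ █ ·
    · · · · █ · · · ·
    · · · · · · · · ·
T2:
  2·area = 28  (B↔C swapped to make it positive)
  edge (0, 8)→(2, 4): d=(2,-4) inclusive
  edge (2, 4)→(6, 10): d=(4,6) inclusive
  edge (6, 10)→(0, 8): d=(-6,-2) inclusive
    (0,3)@(1, 7): e=[2,18,8] → █
    (1,3)@(3, 7): e=[10,6,12] → █
    (2,3)@(5, 7): e=[18,-6,16] → ·
    (0,4)@(1, 9): e=[6,26,-4] → ·
    (1,4)@(3, 9): e=[14,14,0] → █  [on edge]
    (2,4)@(5, 9): e=[22,2,4] → █
    (3,4)@(7, 9): e=[30,-10,8] → ·
    (1,5)@(3, 11): e=[18,22,-12] → ·
    (2,5)@(5, 11): e=[26,10,-8] → ·
    (4,5)@(9, 11): e=[42,-14,0] → ·  [on edge]
  covered (4 px):
    · · · · · · · · ·
    · · · · · · · · ·
    · · · · · · · · ·
    █ █ · · · · · · ·
    · █ █ · · · · · ·
    · · · · · · · · ·
T3:
  2·area = 68  (B↔C swapped to make it positive)
  edge (2, 0)→(8, 4): d=(6,4) inclusive
  edge (8, 4)→(0, 10): d=(-8,6) inclusive
  edge (0, 10)→(2, 0): d=(2,-10) inclusive
    (1,0)@(3, 1): e=[2,54,12] → █
    (2,0)@(5, 1): e=[-6,42,32] → ·
    (1,1)@(3, 3): e=[14,38,16] → █
    (2,1)@(5, 3): e=[6,26,36] → █
    (3,1)@(7, 3): e=[-2,14,56] → ·
    (0,2)@(1, 5): e=[34,34,0] → █  [on edge]
    (3,2)@(7, 5): e=[10,-2,60] → ·
    (0,3)@(1, 7): e=[46,18,4] → █
    (2,3)@(5, 7): e=[30,-6,44] → ·
    (0,4)@(1, 9): e=[58,2,8] → █
    (1,4)@(3, 9): e=[50,-10,28] → ·
    (0,5)@(1, 11): e=[70,-14,12] → ·
  covered (9 px):
    · █ · · · · · · ·
    · █ █ · · · · · ·
    █ █ █ · · · · · ·
    █ █ · · · · · · ·
    █ · · · · · · · ·
    · · · · · · · · ·

Z-buffer (winner per pixel, '.' = empty):
  . 3 . . . . . 0 .
  . 3 3 1 . . 0 . .
  3 3 3 1 1 1 1 . .
  3 3 . 1 1 1 1 1 .
  3 2 2 . 1 . . . .
  . . . . . . . . .

Final: 2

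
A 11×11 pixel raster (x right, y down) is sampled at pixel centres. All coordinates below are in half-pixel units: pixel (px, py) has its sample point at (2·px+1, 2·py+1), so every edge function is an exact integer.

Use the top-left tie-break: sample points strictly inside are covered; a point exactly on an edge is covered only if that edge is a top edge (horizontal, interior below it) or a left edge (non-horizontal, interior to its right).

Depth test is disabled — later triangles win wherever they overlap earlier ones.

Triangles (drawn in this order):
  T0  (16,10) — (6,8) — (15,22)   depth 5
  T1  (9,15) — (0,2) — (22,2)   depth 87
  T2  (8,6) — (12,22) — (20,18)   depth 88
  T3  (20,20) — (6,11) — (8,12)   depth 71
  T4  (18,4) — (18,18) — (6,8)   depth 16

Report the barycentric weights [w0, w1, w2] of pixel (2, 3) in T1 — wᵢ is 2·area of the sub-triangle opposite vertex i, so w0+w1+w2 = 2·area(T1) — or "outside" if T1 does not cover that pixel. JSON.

T0:
  2·area = 122  (B↔C swapped to make it positive)
  edge (16, 10)→(15, 22): d=(-1,12) right/bottom  bias=-1
  edge (15, 22)→(6, 8): d=(-9,-14) top-left  bias=+0
  edge (6, 8)→(16, 10): d=(10,2) right/bottom  bias=-1
    (0,3)@(1, 7): e=[183,-61,0] → ·  [on edge]
    (3,4)@(7, 9): e=[109,5,8] → #
    (4,4)@(9, 9): e=[85,33,4] → #
    (5,4)@(11, 9): e=[61,61,0] → ·  [on edge]
    (3,5)@(7, 11): e=[107,-13,28] → ·
    (4,5)@(9, 11): e=[83,15,24] → #
    (5,5)@(11, 11): e=[59,43,20] → #
    (6,5)@(13, 11): e=[35,71,16] → #
    (7,5)@(15, 11): e=[11,99,12] → #
    (8,5)@(17, 11): e=[-13,127,8] → ·
    (10,5)@(21, 11): e=[-61,183,0] → ·  [on edge]
    (4,6)@(9, 13): e=[81,-3,44] → ·
  covered (16 px):
    · · · · · · · · · · ·
    · · · · · · · · · · ·
    · · · · · · · · · · ·
    · · · · · · · · · · ·
    · · · # # · · · · · ·
    · · · · # # # # · · ·
    · · · · · # # # · · ·
    · · · · · # # # · · ·
    · · · · · · # # · · ·
    · · · · · · · # · · ·
    · · · · · · · # · · ·
T1:
  2·area = 286
  edge (9, 15)→(0, 2): d=(-9,-13) top-left  bias=+0
  edge (0, 2)→(22, 2): d=(22,0) top-left  bias=+0
  edge (22, 2)→(9, 15): d=(-13,13) right/bottom  bias=-1
    (0,1)@(1, 3): e=[4,22,260] → #
    (1,1)@(3, 3): e=[30,22,234] → #
    (2,1)@(5, 3): e=[56,22,208] → #
    (3,1)@(7, 3): e=[82,22,182] → #
    (4,1)@(9, 3): e=[108,22,156] → #
    (5,1)@(11, 3): e=[134,22,130] → #
    (6,1)@(13, 3): e=[160,22,104] → #
    (7,1)@(15, 3): e=[186,22,78] → #
    (8,1)@(17, 3): e=[212,22,52] → #
    (9,1)@(19, 3): e=[238,22,26] → #
    (10,1)@(21, 3): e=[264,22,0] → ·  [on edge]
    (0,2)@(1, 5): e=[-14,66,234] → ·
    (9,2)@(19, 5): e=[220,66,0] → ·  [on edge]
    (8,3)@(17, 7): e=[176,110,0] → ·  [on edge]
    (7,4)@(15, 9): e=[132,154,0] → ·  [on edge]
    (6,5)@(13, 11): e=[88,198,0] → ·  [on edge]
    (5,6)@(11, 13): e=[44,242,0] → ·  [on edge]
    (4,7)@(9, 15): e=[0,286,0] → ·  [on edge]
    (3,8)@(7, 17): e=[-44,330,0] → ·  [on edge]
    (2,9)@(5, 19): e=[-88,374,0] → ·  [on edge]
    (1,10)@(3, 21): e=[-132,418,0] → ·  [on edge]
  covered (33 px):
    · · · · · · · · · · ·
    # # # # # # # # # # ·
    · # # # # # # # # · ·
    · · # # # # # # · · ·
    · · # # # # # · · · ·
    · · · # # # · · · · ·
    · · · · # · · · · · ·
    · · · · · · · · · · ·
    · · · · · · · · · · ·
    · · · · · · · · · · ·
    · · · · · · · · · · ·
T2:
  2·area = 144  (B↔C swapped to make it positive)
  edge (8, 6)→(20, 18): d=(12,12) right/bottom  bias=-1
  edge (20, 18)→(12, 22): d=(-8,4) right/bottom  bias=-1
  edge (12, 22)→(8, 6): d=(-4,-16) top-left  bias=+0
    (1,0)@(3, 1): e=[0,204,-60] → ·  [on edge]
    (2,1)@(5, 3): e=[0,180,-36] → ·  [on edge]
    (3,2)@(7, 5): e=[0,156,-12] → ·  [on edge]
    (4,3)@(9, 7): e=[0,132,12] → ·  [on edge]
    (4,4)@(9, 9): e=[24,116,4] → #
    (5,4)@(11, 9): e=[0,108,36] → ·  [on edge]
    (4,5)@(9, 11): e=[48,100,-4] → ·
    (5,5)@(11, 11): e=[24,92,28] → #
    (6,5)@(13, 11): e=[0,84,60] → ·  [on edge]
    (5,6)@(11, 13): e=[48,76,20] → #
    (6,6)@(13, 13): e=[24,68,52] → #
    (7,6)@(15, 13): e=[0,60,84] → ·  [on edge]
    (8,7)@(17, 15): e=[0,36,108] → ·  [on edge]
    (9,8)@(19, 17): e=[0,12,132] → ·  [on edge]
    (10,9)@(21, 19): e=[0,-12,156] → ·  [on edge]
  covered (15 px):
    · · · · · · · · · · ·
    · · · · · · · · · · ·
    · · · · · · · · · · ·
    · · · · · · · · · · ·
    · · · · # · · · · · ·
    · · · · · # · · · · ·
    · · · · · # # · · · ·
    · · · · · # # # · · ·
    · · · · · # # # # · ·
    · · · · · · # # # · ·
    · · · · · · # · · · ·
T3:
  2·area = 4
  edge (20, 20)→(6, 11): d=(-14,-9) top-left  bias=+0
  edge (6, 11)→(8, 12): d=(2,1) right/bottom  bias=-1
  edge (8, 12)→(20, 20): d=(12,8) right/bottom  bias=-1
  covered (0 px):
    · · · · · · · · · · ·
    · · · · · · · · · · ·
    · · · · · · · · · · ·
    · · · · · · · · · · ·
    · · · · · · · · · · ·
    · · · · · · · · · · ·
    · · · · · · · · · · ·
    · · · · · · · · · · ·
    · · · · · · · · · · ·
    · · · · · · · · · · ·
    · · · · · · · · · · ·
T4:
  2·area = 168
  edge (18, 4)→(18, 18): d=(0,14) right/bottom  bias=-1
  edge (18, 18)→(6, 8): d=(-12,-10) top-left  bias=+0
  edge (6, 8)→(18, 4): d=(12,-4) top-left  bias=+0
    (10,1)@(21, 3): e=[-42,210,0] → ·  [on edge]
    (7,2)@(15, 5): e=[42,126,0] → #  [on edge]
    (8,2)@(17, 5): e=[14,146,8] → #
    (9,2)@(19, 5): e=[-14,166,16] → ·
    (4,3)@(9, 7): e=[126,42,0] → #  [on edge]
    (5,3)@(11, 7): e=[98,62,8] → #
    (6,3)@(13, 7): e=[70,82,16] → #
    (9,3)@(19, 7): e=[-14,142,40] → ·
    (1,4)@(3, 9): e=[210,-42,0] → ·  [on edge]
    (4,4)@(9, 9): e=[126,18,24] → #
    (9,4)@(19, 9): e=[-14,118,64] → ·
    (4,5)@(9, 11): e=[126,-6,48] → ·
  covered (22 px):
    · · · · · · · · · · ·
    · · · · · · · · · · ·
    · · · · · · · # # · ·
    · · · · # # # # # · ·
    · · · · # # # # # · ·
    · · · · · # # # # · ·
    · · · · · · # # # · ·
    · · · · · · · # # · ·
    · · · · · · · · # · ·
    · · · · · · · · · · ·
    · · · · · · · · · · ·

Answer: [110,156,20]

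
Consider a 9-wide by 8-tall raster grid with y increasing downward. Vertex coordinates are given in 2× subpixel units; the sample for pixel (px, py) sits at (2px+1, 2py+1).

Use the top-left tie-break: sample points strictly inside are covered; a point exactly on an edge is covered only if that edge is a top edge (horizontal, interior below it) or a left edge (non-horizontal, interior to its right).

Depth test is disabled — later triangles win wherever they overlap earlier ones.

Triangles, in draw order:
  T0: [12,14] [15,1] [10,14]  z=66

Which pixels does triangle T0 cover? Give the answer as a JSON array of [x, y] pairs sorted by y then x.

T0:
  2·area = 26  (B↔C swapped to make it positive)
  edge (12, 14)→(10, 14): d=(-2,0) right/bottom  bias=-1
  edge (10, 14)→(15, 1): d=(5,-13) top-left  bias=+0
  edge (15, 1)→(12, 14): d=(-3,13) right/bottom  bias=-1
    (7,0)@(15, 1): e=[26,0,0] → ·  [on edge]
    (6,3)@(13, 7): e=[14,4,8] → #
    (7,3)@(15, 7): e=[14,30,-18] → ·
    (6,4)@(13, 9): e=[10,14,2] → #
    (7,4)@(15, 9): e=[10,40,-24] → ·
    (6,5)@(13, 11): e=[6,24,-4] → ·
    (5,6)@(11, 13): e=[2,8,16] → #
    (6,6)@(13, 13): e=[2,34,-10] → ·
    (5,7)@(11, 15): e=[-2,18,10] → ·
  covered (3 px):
    · · · · · · · · ·
    · · · · · · · · ·
    · · · · · · · · ·
    · · · · · · # · ·
    · · · · · · # · ·
    · · · · · · · · ·
    · · · · · # · · ·
    · · · · · · · · ·

Answer: [[6,3],[6,4],[5,6]]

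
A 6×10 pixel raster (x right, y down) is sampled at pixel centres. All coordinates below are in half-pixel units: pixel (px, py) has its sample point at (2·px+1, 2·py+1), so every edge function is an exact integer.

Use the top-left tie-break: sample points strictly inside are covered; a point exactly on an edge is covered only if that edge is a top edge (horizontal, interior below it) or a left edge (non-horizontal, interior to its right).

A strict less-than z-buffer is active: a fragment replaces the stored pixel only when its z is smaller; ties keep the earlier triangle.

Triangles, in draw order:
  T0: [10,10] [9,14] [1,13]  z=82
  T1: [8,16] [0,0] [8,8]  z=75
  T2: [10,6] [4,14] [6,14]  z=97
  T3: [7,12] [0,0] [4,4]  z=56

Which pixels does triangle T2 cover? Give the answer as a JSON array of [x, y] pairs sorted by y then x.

T0:
  2·area = 33
  edge (10, 10)→(9, 14): d=(-1,4) right/bottom  bias=-1
  edge (9, 14)→(1, 13): d=(-8,-1) top-left  bias=+0
  edge (1, 13)→(10, 10): d=(9,-3) top-left  bias=+0
    (3,5)@(7, 11): e=[11,22,0] → #  [on edge]
    (4,5)@(9, 11): e=[3,24,6] → #
    (5,5)@(11, 11): e=[-5,26,12] → ·
    (0,6)@(1, 13): e=[33,0,0] → #  [on edge]
    (1,6)@(3, 13): e=[25,2,6] → #
    (2,6)@(5, 13): e=[17,4,12] → #
    (5,6)@(11, 13): e=[-7,10,30] → ·
    (0,7)@(1, 15): e=[31,-16,18] → ·
    (1,7)@(3, 15): e=[23,-14,24] → ·
    (2,7)@(5, 15): e=[15,-12,30] → ·
    (3,7)@(7, 15): e=[7,-10,36] → ·
    (4,7)@(9, 15): e=[-1,-8,42] → ·
  covered (7 px):
    · · · · · ·
    · · · · · ·
    · · · · · ·
    · · · · · ·
    · · · · · ·
    · · · # # ·
    # # # # # ·
    · · · · · ·
    · · · · · ·
    · · · · · ·
T1:
  2·area = 64
  edge (8, 16)→(0, 0): d=(-8,-16) top-left  bias=+0
  edge (0, 0)→(8, 8): d=(8,8) right/bottom  bias=-1
  edge (8, 8)→(8, 16): d=(0,8) right/bottom  bias=-1
    (0,0)@(1, 1): e=[8,0,56] → ·  [on edge]
    (1,1)@(3, 3): e=[24,0,40] → ·  [on edge]
    (1,2)@(3, 5): e=[8,16,40] → #
    (2,2)@(5, 5): e=[40,0,24] → ·  [on edge]
    (1,3)@(3, 7): e=[-8,32,40] → ·
    (2,3)@(5, 7): e=[24,16,24] → #
    (3,3)@(7, 7): e=[56,0,8] → ·  [on edge]
    (2,4)@(5, 9): e=[8,32,24] → #
    (3,4)@(7, 9): e=[40,16,8] → #
    (4,4)@(9, 9): e=[72,0,-8] → ·  [on edge]
    (2,5)@(5, 11): e=[-8,48,24] → ·
    (3,5)@(7, 11): e=[24,32,8] → #
    (5,5)@(11, 11): e=[88,0,-24] → ·  [on edge]
  covered (6 px):
    · · · · · ·
    · · · · · ·
    · # · · · ·
    · · # · · ·
    · · # # · ·
    · · · # · ·
    · · · # · ·
    · · · · · ·
    · · · · · ·
    · · · · · ·
T2:
  2·area = 16  (B↔C swapped to make it positive)
  edge (10, 6)→(6, 14): d=(-4,8) right/bottom  bias=-1
  edge (6, 14)→(4, 14): d=(-2,0) right/bottom  bias=-1
  edge (4, 14)→(10, 6): d=(6,-8) top-left  bias=+0
    (3,5)@(7, 11): e=[4,6,6] → #
    (4,5)@(9, 11): e=[-12,6,22] → ·
    (2,6)@(5, 13): e=[12,2,2] → #
    (3,6)@(7, 13): e=[-4,2,18] → ·
    (2,7)@(5, 15): e=[4,-2,14] → ·
  covered (2 px):
    · · · · · ·
    · · · · · ·
    · · · · · ·
    · · · · · ·
    · · · · · ·
    · · · # · ·
    · · # · · ·
    · · · · · ·
    · · · · · ·
    · · · · · ·
T3:
  2·area = 20
  edge (7, 12)→(0, 0): d=(-7,-12) top-left  bias=+0
  edge (0, 0)→(4, 4): d=(4,4) right/bottom  bias=-1
  edge (4, 4)→(7, 12): d=(3,8) right/bottom  bias=-1
    (0,0)@(1, 1): e=[5,0,15] → ·  [on edge]
    (1,1)@(3, 3): e=[15,0,5] → ·  [on edge]
    (1,2)@(3, 5): e=[1,8,11] → #
    (2,2)@(5, 5): e=[25,0,-5] → ·  [on edge]
    (1,3)@(3, 7): e=[-13,16,17] → ·
    (2,3)@(5, 7): e=[11,8,1] → #
    (3,3)@(7, 7): e=[35,0,-15] → ·  [on edge]
    (2,4)@(5, 9): e=[-3,16,7] → ·
    (4,4)@(9, 9): e=[45,0,-25] → ·  [on edge]
    (5,5)@(11, 11): e=[55,0,-35] → ·  [on edge]
  covered (2 px):
    · · · · · ·
    · · · · · ·
    · # · · · ·
    · · # · · ·
    · · · · · ·
    · · · · · ·
    · · · · · ·
    · · · · · ·
    · · · · · ·
    · · · · · ·

Result: [[3,5],[2,6]]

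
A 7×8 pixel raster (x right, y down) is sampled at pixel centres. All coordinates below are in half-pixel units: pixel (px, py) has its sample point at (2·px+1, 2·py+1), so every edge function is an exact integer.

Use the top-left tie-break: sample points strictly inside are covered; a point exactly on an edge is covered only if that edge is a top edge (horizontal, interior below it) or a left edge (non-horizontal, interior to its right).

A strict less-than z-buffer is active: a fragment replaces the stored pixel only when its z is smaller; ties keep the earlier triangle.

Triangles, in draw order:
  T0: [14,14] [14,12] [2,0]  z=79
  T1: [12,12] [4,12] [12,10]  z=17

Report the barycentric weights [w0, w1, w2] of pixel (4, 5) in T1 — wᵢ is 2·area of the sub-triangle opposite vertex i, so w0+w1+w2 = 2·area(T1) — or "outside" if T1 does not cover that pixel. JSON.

T0:
  2·area = 24  (B↔C swapped to make it positive)
  edge (14, 14)→(2, 0): d=(-12,-14) top-left  bias=+0
  edge (2, 0)→(14, 12): d=(12,12) right/bottom  bias=-1
  edge (14, 12)→(14, 14): d=(0,2) right/bottom  bias=-1
    (1,0)@(3, 1): e=[2,0,22] → ·  [on edge]
    (2,1)@(5, 3): e=[6,0,18] → ·  [on edge]
    (3,2)@(7, 5): e=[10,0,14] → ·  [on edge]
    (4,3)@(9, 7): e=[14,0,10] → ·  [on edge]
    (5,4)@(11, 9): e=[18,0,6] → ·  [on edge]
    (6,5)@(13, 11): e=[22,0,2] → ·  [on edge]
  covered (0 px):
    · · · · · · ·
    · · · · · · ·
    · · · · · · ·
    · · · · · · ·
    · · · · · · ·
    · · · · · · ·
    · · · · · · ·
    · · · · · · ·
T1:
  2·area = 16
  edge (12, 12)→(4, 12): d=(-8,0) right/bottom  bias=-1
  edge (4, 12)→(12, 10): d=(8,-2) top-left  bias=+0
  edge (12, 10)→(12, 12): d=(0,2) right/bottom  bias=-1
    (4,5)@(9, 11): e=[8,2,6] → █
    (5,5)@(11, 11): e=[8,6,2] → █
    (6,5)@(13, 11): e=[8,10,-2] → ·
    (4,6)@(9, 13): e=[-8,18,6] → ·
    (5,6)@(11, 13): e=[-8,22,2] → ·
  covered (2 px):
    · · · · · · ·
    · · · · · · ·
    · · · · · · ·
    · · · · · · ·
    · · · · · · ·
    · · · · █ █ ·
    · · · · · · ·
    · · · · · · ·

Result: [2,6,8]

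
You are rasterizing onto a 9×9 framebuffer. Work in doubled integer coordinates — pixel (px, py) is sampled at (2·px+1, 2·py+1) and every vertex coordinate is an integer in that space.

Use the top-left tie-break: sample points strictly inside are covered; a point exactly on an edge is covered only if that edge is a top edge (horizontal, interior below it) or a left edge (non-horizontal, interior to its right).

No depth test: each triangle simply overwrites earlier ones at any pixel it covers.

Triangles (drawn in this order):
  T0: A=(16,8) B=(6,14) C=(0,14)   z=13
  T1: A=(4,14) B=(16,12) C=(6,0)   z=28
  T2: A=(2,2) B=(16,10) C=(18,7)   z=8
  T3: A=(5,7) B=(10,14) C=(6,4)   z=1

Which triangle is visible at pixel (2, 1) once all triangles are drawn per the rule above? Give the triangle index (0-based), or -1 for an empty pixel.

T0:
  2·area = 36
  edge (16, 8)→(6, 14): d=(-10,6) right/bottom  bias=-1
  edge (6, 14)→(0, 14): d=(-6,0) right/bottom  bias=-1
  edge (0, 14)→(16, 8): d=(16,-6) top-left  bias=+0
    (4,5)@(9, 11): e=[12,18,6] → X
    (5,5)@(11, 11): e=[0,18,18] → .  [on edge]
    (1,6)@(3, 13): e=[28,6,2] → X
    (2,6)@(5, 13): e=[16,6,14] → X
    (3,6)@(7, 13): e=[4,6,26] → X
    (4,6)@(9, 13): e=[-8,6,38] → .
    (1,7)@(3, 15): e=[8,-6,34] → .
    (2,7)@(5, 15): e=[-4,-6,46] → .
    (3,7)@(7, 15): e=[-16,-6,58] → .
    (0,8)@(1, 17): e=[0,-18,54] → .  [on edge]
  covered (4 px):
    . . . . . . . . .
    . . . . . . . . .
    . . . . . . . . .
    . . . . . . . . .
    . . . . . . . . .
    . . . . X . . . .
    . X X X . . . . .
    . . . . . . . . .
    . . . . . . . . .
T1:
  2·area = 164  (B↔C swapped to make it positive)
  edge (4, 14)→(6, 0): d=(2,-14) top-left  bias=+0
  edge (6, 0)→(16, 12): d=(10,12) right/bottom  bias=-1
  edge (16, 12)→(4, 14): d=(-12,2) right/bottom  bias=-1
    (3,1)@(7, 3): e=[20,18,126] → X
    (4,1)@(9, 3): e=[48,-6,122] → .
    (3,2)@(7, 5): e=[24,38,102] → X
    (4,2)@(9, 5): e=[52,14,98] → X
    (5,2)@(11, 5): e=[80,-10,94] → .
    (2,3)@(5, 7): e=[0,82,82] → X  [on edge]
    (5,3)@(11, 7): e=[84,10,70] → X
    (6,3)@(13, 7): e=[112,-14,66] → .
    (2,4)@(5, 9): e=[4,102,58] → X
    (6,4)@(13, 9): e=[116,6,42] → X
    (7,4)@(15, 9): e=[144,-18,38] → .
    (2,5)@(5, 11): e=[8,122,34] → X
  covered (21 px):
    . . . . . . . . .
    . . . X . . . . .
    . . . X X . . . .
    . . X X X X . . .
    . . X X X X X . .
    . . X X X X X X .
    . . X X X . . . .
    . . . . . . . . .
    . . . . . . . . .
T2:
  2·area = 58  (B↔C swapped to make it positive)
  edge (2, 2)→(18, 7): d=(16,5) right/bottom  bias=-1
  edge (18, 7)→(16, 10): d=(-2,3) right/bottom  bias=-1
  edge (16, 10)→(2, 2): d=(-14,-8) top-left  bias=+0
    (2,1)@(5, 3): e=[1,47,10] → X
    (3,1)@(7, 3): e=[-9,41,26] → .
    (2,2)@(5, 5): e=[33,43,-18] → .
    (4,2)@(9, 5): e=[13,31,14] → X
    (5,2)@(11, 5): e=[3,25,30] → X
    (6,2)@(13, 5): e=[-7,19,46] → .
    (4,3)@(9, 7): e=[45,27,-14] → .
    (5,3)@(11, 7): e=[35,21,2] → X
    (6,3)@(13, 7): e=[25,15,18] → X
    (7,3)@(15, 7): e=[15,9,34] → X
    (8,3)@(17, 7): e=[5,3,50] → X
    (5,4)@(11, 9): e=[67,17,-26] → .
  covered (8 px):
    . . . . . . . . .
    . . X . . . . . .
    . . . . X X . . .
    . . . . . X X X X
    . . . . . . . X .
    . . . . . . . . .
    . . . . . . . . .
    . . . . . . . . .
    . . . . . . . . .
T3:
  2·area = 22  (B↔C swapped to make it positive)
  edge (5, 7)→(6, 4): d=(1,-3) top-left  bias=+0
  edge (6, 4)→(10, 14): d=(4,10) right/bottom  bias=-1
  edge (10, 14)→(5, 7): d=(-5,-7) top-left  bias=+0
    (3,0)@(7, 1): e=[0,-22,44] → .  [on edge]
    (2,3)@(5, 7): e=[0,22,0] → X  [on edge]
    (3,3)@(7, 7): e=[6,2,14] → X
    (4,3)@(9, 7): e=[12,-18,28] → .
    (2,4)@(5, 9): e=[2,30,-10] → .
    (3,4)@(7, 9): e=[8,10,4] → X
    (4,4)@(9, 9): e=[14,-10,18] → .
    (3,5)@(7, 11): e=[10,18,-6] → .
    (1,6)@(3, 13): e=[0,66,-44] → .  [on edge]
  covered (3 px):
    . . . . . . . . .
    . . . . . . . . .
    . . . . . . . . .
    . . X X . . . . .
    . . . X . . . . .
    . . . . . . . . .
    . . . . . . . . .
    . . . . . . . . .
    . . . . . . . . .

Z-buffer (winner per pixel, '.' = empty):
  . . . . . . . . .
  . . 2 1 . . . . .
  . . . 1 2 2 . . .
  . . 3 3 1 2 2 2 2
  . . 1 3 1 1 1 2 .
  . . 1 1 1 1 1 1 .
  . 0 1 1 1 . . . .
  . . . . . . . . .
  . . . . . . . . .

Answer: 2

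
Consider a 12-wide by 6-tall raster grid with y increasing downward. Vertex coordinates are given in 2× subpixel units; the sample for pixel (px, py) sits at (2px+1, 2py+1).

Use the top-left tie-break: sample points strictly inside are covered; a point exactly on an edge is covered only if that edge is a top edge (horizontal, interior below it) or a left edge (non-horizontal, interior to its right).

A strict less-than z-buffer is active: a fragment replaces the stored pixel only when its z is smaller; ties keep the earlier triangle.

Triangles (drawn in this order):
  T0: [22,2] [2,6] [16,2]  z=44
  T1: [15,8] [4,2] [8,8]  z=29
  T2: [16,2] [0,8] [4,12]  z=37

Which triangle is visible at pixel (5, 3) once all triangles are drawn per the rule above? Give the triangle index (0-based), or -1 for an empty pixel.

T0:
  2·area = 24
  edge (22, 2)→(2, 6): d=(-20,4) right/bottom  bias=-1
  edge (2, 6)→(16, 2): d=(14,-4) top-left  bias=+0
  edge (16, 2)→(22, 2): d=(6,0) top-left  bias=+0
    (6,1)@(13, 3): e=[16,2,6] → X
    (7,1)@(15, 3): e=[8,10,6] → X
    (8,1)@(17, 3): e=[0,18,6] → .  [on edge]
    (3,2)@(7, 5): e=[0,6,18] → .  [on edge]
    (6,2)@(13, 5): e=[-24,30,18] → .
    (7,2)@(15, 5): e=[-32,38,18] → .
  covered (2 px):
    . . . . . . . . . . . .
    . . . . . . X X . . . .
    . . . . . . . . . . . .
    . . . . . . . . . . . .
    . . . . . . . . . . . .
    . . . . . . . . . . . .
T1:
  2·area = 42  (B↔C swapped to make it positive)
  edge (15, 8)→(8, 8): d=(-7,0) right/bottom  bias=-1
  edge (8, 8)→(4, 2): d=(-4,-6) top-left  bias=+0
  edge (4, 2)→(15, 8): d=(11,6) right/bottom  bias=-1
    (2,1)@(5, 3): e=[35,2,5] → X
    (3,1)@(7, 3): e=[35,14,-7] → .
    (2,2)@(5, 5): e=[21,-6,27] → .
    (3,2)@(7, 5): e=[21,6,15] → X
    (4,2)@(9, 5): e=[21,18,3] → X
    (5,2)@(11, 5): e=[21,30,-9] → .
    (3,3)@(7, 7): e=[7,-2,37] → .
    (4,3)@(9, 7): e=[7,10,25] → X
    (5,3)@(11, 7): e=[7,22,13] → X
    (6,3)@(13, 7): e=[7,34,1] → X
    (7,3)@(15, 7): e=[7,46,-11] → .
    (4,4)@(9, 9): e=[-7,2,47] → .
  covered (6 px):
    . . . . . . . . . . . .
    . . X . . . . . . . . .
    . . . X X . . . . . . .
    . . . . X X X . . . . .
    . . . . . . . . . . . .
    . . . . . . . . . . . .
T2:
  2·area = 88  (B↔C swapped to make it positive)
  edge (16, 2)→(4, 12): d=(-12,10) right/bottom  bias=-1
  edge (4, 12)→(0, 8): d=(-4,-4) top-left  bias=+0
  edge (0, 8)→(16, 2): d=(16,-6) top-left  bias=+0
    (4,2)@(9, 5): e=[34,48,6] → X
    (5,2)@(11, 5): e=[14,56,18] → X
    (6,2)@(13, 5): e=[-6,64,30] → .
    (1,3)@(3, 7): e=[70,16,2] → X
    (2,3)@(5, 7): e=[50,24,14] → X
    (3,3)@(7, 7): e=[30,32,26] → X
    (5,3)@(11, 7): e=[-10,48,50] → .
    (0,4)@(1, 9): e=[66,0,22] → X  [on edge]
    (4,4)@(9, 9): e=[-14,32,70] → .
    (0,5)@(1, 11): e=[42,-8,54] → .
    (1,5)@(3, 11): e=[22,0,66] → X  [on edge]
    (3,5)@(7, 11): e=[-18,16,90] → .
  covered (12 px):
    . . . . . . . . . . . .
    . . . . . . . . . . . .
    . . . . X X . . . . . .
    . X X X X . . . . . . .
    X X X X . . . . . . . .
    . X X . . . . . . . . .

Z-buffer (winner per pixel, '.' = empty):
  . . . . . . . . . . . .
  . . 1 . . . 0 0 . . . .
  . . . 1 1 2 . . . . . .
  . 2 2 2 1 1 1 . . . . .
  2 2 2 2 . . . . . . . .
  . 2 2 . . . . . . . . .

Final: 1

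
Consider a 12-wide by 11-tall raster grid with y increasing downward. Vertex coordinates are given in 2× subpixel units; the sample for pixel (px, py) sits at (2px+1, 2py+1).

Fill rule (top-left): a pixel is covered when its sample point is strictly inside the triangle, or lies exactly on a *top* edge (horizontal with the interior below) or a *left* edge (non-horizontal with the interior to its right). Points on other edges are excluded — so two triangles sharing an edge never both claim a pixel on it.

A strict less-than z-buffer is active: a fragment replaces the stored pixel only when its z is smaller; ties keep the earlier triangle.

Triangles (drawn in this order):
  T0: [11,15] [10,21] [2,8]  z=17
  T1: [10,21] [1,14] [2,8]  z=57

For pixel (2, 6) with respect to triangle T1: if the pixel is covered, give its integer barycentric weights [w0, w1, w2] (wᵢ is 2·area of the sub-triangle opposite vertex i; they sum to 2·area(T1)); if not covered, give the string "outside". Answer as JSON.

T0:
  2·area = 61
  edge (11, 15)→(10, 21): d=(-1,6) right/bottom  bias=-1
  edge (10, 21)→(2, 8): d=(-8,-13) top-left  bias=+0
  edge (2, 8)→(11, 15): d=(9,7) right/bottom  bias=-1
    (6,1)@(13, 3): e=[0,183,-122] → ·  [on edge]
    (1,4)@(3, 9): e=[54,5,2] → #
    (2,4)@(5, 9): e=[42,31,-12] → ·
    (1,5)@(3, 11): e=[52,-11,20] → ·
    (2,5)@(5, 11): e=[40,15,6] → #
    (3,5)@(7, 11): e=[28,41,-8] → ·
    (2,6)@(5, 13): e=[38,-1,24] → ·
    (3,6)@(7, 13): e=[26,25,10] → #
    (4,6)@(9, 13): e=[14,51,-4] → ·
    (3,7)@(7, 15): e=[24,9,28] → #
    (4,7)@(9, 15): e=[12,35,14] → #
    (5,7)@(11, 15): e=[0,61,0] → ·  [on edge]
  covered (7 px):
    · · · · · · · · · · · ·
    · · · · · · · · · · · ·
    · · · · · · · · · · · ·
    · · · · · · · · · · · ·
    · # · · · · · · · · · ·
    · · # · · · · · · · · ·
    · · · # · · · · · · · ·
    · · · # # · · · · · · ·
    · · · · # · · · · · · ·
    · · · · # · · · · · · ·
    · · · · · · · · · · · ·
T1:
  2·area = 61
  edge (10, 21)→(1, 14): d=(-9,-7) top-left  bias=+0
  edge (1, 14)→(2, 8): d=(1,-6) top-left  bias=+0
  edge (2, 8)→(10, 21): d=(8,13) right/bottom  bias=-1
    (1,5)@(3, 11): e=[41,9,11] → #
    (2,5)@(5, 11): e=[55,21,-15] → ·
    (1,6)@(3, 13): e=[23,11,27] → #
    (2,6)@(5, 13): e=[37,23,1] → #
    (3,6)@(7, 13): e=[51,35,-25] → ·
    (1,7)@(3, 15): e=[5,13,43] → #
    (3,7)@(7, 15): e=[33,37,-9] → ·
    (1,8)@(3, 17): e=[-13,15,59] → ·
    (2,8)@(5, 17): e=[1,27,33] → #
    (3,8)@(7, 17): e=[15,39,7] → #
    (4,8)@(9, 17): e=[29,51,-19] → ·
    (2,9)@(5, 19): e=[-17,29,49] → ·
  covered (7 px):
    · · · · · · · · · · · ·
    · · · · · · · · · · · ·
    · · · · · · · · · · · ·
    · · · · · · · · · · · ·
    · · · · · · · · · · · ·
    · # · · · · · · · · · ·
    · # # · · · · · · · · ·
    · # # · · · · · · · · ·
    · · # # · · · · · · · ·
    · · · · · · · · · · · ·
    · · · · · · · · · · · ·

Final: [23,1,37]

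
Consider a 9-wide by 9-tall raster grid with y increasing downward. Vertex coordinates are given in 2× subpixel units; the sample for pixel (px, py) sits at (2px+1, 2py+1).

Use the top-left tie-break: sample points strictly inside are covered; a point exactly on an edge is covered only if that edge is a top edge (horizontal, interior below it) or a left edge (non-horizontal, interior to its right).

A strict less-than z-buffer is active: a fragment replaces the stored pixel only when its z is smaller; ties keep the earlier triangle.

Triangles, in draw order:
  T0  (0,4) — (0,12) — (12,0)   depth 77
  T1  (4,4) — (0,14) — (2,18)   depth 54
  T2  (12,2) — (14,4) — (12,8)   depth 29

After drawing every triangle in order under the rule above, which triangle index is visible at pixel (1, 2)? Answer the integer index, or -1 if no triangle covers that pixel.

T0:
  2·area = 96  (B↔C swapped to make it positive)
  edge (0, 4)→(12, 0): d=(12,-4) top-left  bias=+0
  edge (12, 0)→(0, 12): d=(-12,12) right/bottom  bias=-1
  edge (0, 12)→(0, 4): d=(0,-8) top-left  bias=+0
    (4,0)@(9, 1): e=[0,24,72] → █  [on edge]
    (5,0)@(11, 1): e=[8,0,88] → ·  [on edge]
    (1,1)@(3, 3): e=[0,72,24] → █  [on edge]
    (2,1)@(5, 3): e=[8,48,40] → █
    (3,1)@(7, 3): e=[16,24,56] → █
    (4,1)@(9, 3): e=[24,0,72] → ·  [on edge]
    (0,2)@(1, 5): e=[16,72,8] → █
    (3,2)@(7, 5): e=[40,0,56] → ·  [on edge]
    (0,3)@(1, 7): e=[40,48,8] → █
    (2,3)@(5, 7): e=[56,0,40] → ·  [on edge]
    (0,4)@(1, 9): e=[64,24,8] → █
    (1,4)@(3, 9): e=[72,0,24] → ·  [on edge]
    (0,5)@(1, 11): e=[88,0,8] → ·  [on edge]
  covered (10 px):
    · · · · █ · · · ·
    · █ █ █ · · · · ·
    █ █ █ · · · · · ·
    █ █ · · · · · · ·
    █ · · · · · · · ·
    · · · · · · · · ·
    · · · · · · · · ·
    · · · · · · · · ·
    · · · · · · · · ·
T1:
  2·area = 36  (B↔C swapped to make it positive)
  edge (4, 4)→(2, 18): d=(-2,14) right/bottom  bias=-1
  edge (2, 18)→(0, 14): d=(-2,-4) top-left  bias=+0
  edge (0, 14)→(4, 4): d=(4,-10) top-left  bias=+0
    (1,3)@(3, 7): e=[8,26,2] → █
    (2,3)@(5, 7): e=[-20,34,22] → ·
    (1,4)@(3, 9): e=[4,22,10] → █
    (2,4)@(5, 9): e=[-24,30,30] → ·
    (1,5)@(3, 11): e=[0,18,18] → ·  [on edge]
    (0,6)@(1, 13): e=[24,6,6] → █
    (1,6)@(3, 13): e=[-4,14,26] → ·
    (0,7)@(1, 15): e=[20,2,14] → █
    (1,7)@(3, 15): e=[-8,10,34] → ·
    (0,8)@(1, 17): e=[16,-2,22] → ·
  covered (4 px):
    · · · · · · · · ·
    · · · · · · · · ·
    · · · · · · · · ·
    · █ · · · · · · ·
    · █ · · · · · · ·
    · · · · · · · · ·
    █ · · · · · · · ·
    █ · · · · · · · ·
    · · · · · · · · ·
T2:
  2·area = 12
  edge (12, 2)→(14, 4): d=(2,2) right/bottom  bias=-1
  edge (14, 4)→(12, 8): d=(-2,4) right/bottom  bias=-1
  edge (12, 8)→(12, 2): d=(0,-6) top-left  bias=+0
    (5,0)@(11, 1): e=[0,18,-6] → ·  [on edge]
    (6,1)@(13, 3): e=[0,6,6] → ·  [on edge]
    (6,2)@(13, 5): e=[4,2,6] → █
    (7,2)@(15, 5): e=[0,-6,18] → ·  [on edge]
    (6,3)@(13, 7): e=[8,-2,6] → ·
    (8,3)@(17, 7): e=[0,-18,30] → ·  [on edge]
  covered (1 px):
    · · · · · · · · ·
    · · · · · · · · ·
    · · · · · · █ · ·
    · · · · · · · · ·
    · · · · · · · · ·
    · · · · · · · · ·
    · · · · · · · · ·
    · · · · · · · · ·
    · · · · · · · · ·

Z-buffer (winner per pixel, '.' = empty):
  . . . . 0 . . . .
  . 0 0 0 . . . . .
  0 0 0 . . . 2 . .
  0 1 . . . . . . .
  0 1 . . . . . . .
  . . . . . . . . .
  1 . . . . . . . .
  1 . . . . . . . .
  . . . . . . . . .

Answer: 0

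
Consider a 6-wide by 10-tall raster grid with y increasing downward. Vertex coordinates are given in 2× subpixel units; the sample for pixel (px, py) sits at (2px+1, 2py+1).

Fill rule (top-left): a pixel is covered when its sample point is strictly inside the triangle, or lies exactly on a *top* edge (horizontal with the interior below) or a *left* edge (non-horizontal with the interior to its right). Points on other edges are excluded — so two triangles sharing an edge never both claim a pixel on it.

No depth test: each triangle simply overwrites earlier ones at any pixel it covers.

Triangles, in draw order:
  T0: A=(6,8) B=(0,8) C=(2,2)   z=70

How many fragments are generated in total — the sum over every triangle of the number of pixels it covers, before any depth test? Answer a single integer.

T0:
  2·area = 36
  edge (6, 8)→(0, 8): d=(-6,0) right/bottom  bias=-1
  edge (0, 8)→(2, 2): d=(2,-6) top-left  bias=+0
  edge (2, 2)→(6, 8): d=(4,6) right/bottom  bias=-1
    (0,2)@(1, 5): e=[18,0,18] → #  [on edge]
    (1,2)@(3, 5): e=[18,12,6] → #
    (2,2)@(5, 5): e=[18,24,-6] → ·
    (0,3)@(1, 7): e=[6,4,26] → #
    (2,3)@(5, 7): e=[6,28,2] → #
    (3,3)@(7, 7): e=[6,40,-10] → ·
    (0,4)@(1, 9): e=[-6,8,34] → ·
    (1,4)@(3, 9): e=[-6,20,22] → ·
    (2,4)@(5, 9): e=[-6,32,10] → ·
  covered (5 px):
    · · · · · ·
    · · · · · ·
    # # · · · ·
    # # # · · ·
    · · · · · ·
    · · · · · ·
    · · · · · ·
    · · · · · ·
    · · · · · ·
    · · · · · ·

Result: 5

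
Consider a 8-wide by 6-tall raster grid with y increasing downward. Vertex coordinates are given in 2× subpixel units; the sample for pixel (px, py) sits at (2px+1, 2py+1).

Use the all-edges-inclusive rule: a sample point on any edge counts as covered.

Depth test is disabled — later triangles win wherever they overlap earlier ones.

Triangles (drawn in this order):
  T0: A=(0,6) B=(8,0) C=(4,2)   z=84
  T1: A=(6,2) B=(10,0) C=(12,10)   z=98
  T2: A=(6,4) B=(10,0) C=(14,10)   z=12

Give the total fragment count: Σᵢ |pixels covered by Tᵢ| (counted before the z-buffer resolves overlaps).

T0:
  2·area = 8  (B↔C swapped to make it positive)
  edge (0, 6)→(4, 2): d=(4,-4) inclusive
  edge (4, 2)→(8, 0): d=(4,-2) inclusive
  edge (8, 0)→(0, 6): d=(-8,6) inclusive
    (2,0)@(5, 1): e=[0,-2,10] → .  [on edge]
    (1,1)@(3, 3): e=[0,2,6] → X  [on edge]
    (2,1)@(5, 3): e=[8,6,-6] → .
    (0,2)@(1, 5): e=[0,6,2] → X  [on edge]
    (1,2)@(3, 5): e=[8,10,-10] → .
    (0,3)@(1, 7): e=[8,14,-14] → .
  covered (2 px):
    . . . . . . . .
    . X . . . . . .
    X . . . . . . .
    . . . . . . . .
    . . . . . . . .
    . . . . . . . .
T1:
  2·area = 44
  edge (6, 2)→(10, 0): d=(4,-2) inclusive
  edge (10, 0)→(12, 10): d=(2,10) inclusive
  edge (12, 10)→(6, 2): d=(-6,-8) inclusive
    (4,0)@(9, 1): e=[2,12,30] → X
    (5,0)@(11, 1): e=[6,-8,46] → .
    (3,1)@(7, 3): e=[6,36,2] → X
    (5,1)@(11, 3): e=[14,-4,34] → .
    (3,2)@(7, 5): e=[14,40,-10] → .
    (4,2)@(9, 5): e=[18,20,6] → X
    (5,2)@(11, 5): e=[22,0,22] → X  [on edge]
    (6,2)@(13, 5): e=[26,-20,38] → .
    (4,3)@(9, 7): e=[26,24,-6] → .
    (5,3)@(11, 7): e=[30,4,10] → X
    (6,3)@(13, 7): e=[34,-16,26] → .
    (5,4)@(11, 9): e=[38,8,-2] → .
  covered (6 px):
    . . . . X . . .
    . . . X X . . .
    . . . . X X . .
    . . . . . X . .
    . . . . . . . .
    . . . . . . . .
T2:
  2·area = 56
  edge (6, 4)→(10, 0): d=(4,-4) inclusive
  edge (10, 0)→(14, 10): d=(4,10) inclusive
  edge (14, 10)→(6, 4): d=(-8,-6) inclusive
    (4,0)@(9, 1): e=[0,14,42] → X  [on edge]
    (5,0)@(11, 1): e=[8,-6,54] → .
    (3,1)@(7, 3): e=[0,42,14] → X  [on edge]
    (5,1)@(11, 3): e=[16,2,38] → X
    (6,1)@(13, 3): e=[24,-18,50] → .
    (2,2)@(5, 5): e=[0,70,-14] → .  [on edge]
    (3,2)@(7, 5): e=[8,50,-2] → .
    (4,2)@(9, 5): e=[16,30,10] → X
    (6,2)@(13, 5): e=[32,-10,34] → .
    (1,3)@(3, 7): e=[0,98,-42] → .  [on edge]
    (4,3)@(9, 7): e=[24,38,-6] → .
    (5,3)@(11, 7): e=[32,18,6] → X
    (0,4)@(1, 9): e=[0,126,-70] → .  [on edge]
  covered (8 px):
    . . . . X . . .
    . . . X X X . .
    . . . . X X . .
    . . . . . X . .
    . . . . . . X .
    . . . . . . . .

Answer: 16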